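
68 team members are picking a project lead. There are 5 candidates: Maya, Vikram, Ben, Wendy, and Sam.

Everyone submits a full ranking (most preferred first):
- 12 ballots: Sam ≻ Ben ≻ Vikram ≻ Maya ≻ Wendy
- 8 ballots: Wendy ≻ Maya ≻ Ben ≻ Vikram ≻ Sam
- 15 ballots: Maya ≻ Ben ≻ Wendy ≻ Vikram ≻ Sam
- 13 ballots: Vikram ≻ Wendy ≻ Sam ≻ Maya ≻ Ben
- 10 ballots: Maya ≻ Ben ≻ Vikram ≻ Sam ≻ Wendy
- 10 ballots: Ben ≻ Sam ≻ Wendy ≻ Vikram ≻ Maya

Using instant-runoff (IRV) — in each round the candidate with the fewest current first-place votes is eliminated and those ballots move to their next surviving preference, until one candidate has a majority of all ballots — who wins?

Sam

Round 1: Maya 25, Vikram 13, Ben 10, Wendy 8, Sam 12. Wendy eliminated.
Round 2: Maya 33, Vikram 13, Ben 10, Sam 12. Ben eliminated.
Round 3: Maya 33, Vikram 13, Sam 22. Vikram eliminated.
Round 4: Maya 33, Sam 35. Sam has a majority (≥35).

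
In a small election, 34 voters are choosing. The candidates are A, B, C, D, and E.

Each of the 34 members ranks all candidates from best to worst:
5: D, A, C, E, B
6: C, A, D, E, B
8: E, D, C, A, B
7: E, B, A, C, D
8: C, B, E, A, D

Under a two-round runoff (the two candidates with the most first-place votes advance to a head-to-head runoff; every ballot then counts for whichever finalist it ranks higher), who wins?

C

Round 1 first-place votes: A 0, B 0, C 14, D 5, E 15. E and C advance.
Runoff: E is ranked above C on 15 ballots, C above E on 19.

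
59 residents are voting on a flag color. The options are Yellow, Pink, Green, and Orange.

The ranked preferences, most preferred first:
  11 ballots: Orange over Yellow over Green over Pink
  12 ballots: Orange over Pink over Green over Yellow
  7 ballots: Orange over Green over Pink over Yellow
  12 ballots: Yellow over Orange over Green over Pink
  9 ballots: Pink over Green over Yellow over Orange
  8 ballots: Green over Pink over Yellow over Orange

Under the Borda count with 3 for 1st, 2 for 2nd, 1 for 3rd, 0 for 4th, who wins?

Yellow: 11×2 + 12×0 + 7×0 + 12×3 + 9×1 + 8×1 = 75
Pink: 11×0 + 12×2 + 7×1 + 12×0 + 9×3 + 8×2 = 74
Green: 11×1 + 12×1 + 7×2 + 12×1 + 9×2 + 8×3 = 91
Orange: 11×3 + 12×3 + 7×3 + 12×2 + 9×0 + 8×0 = 114

Orange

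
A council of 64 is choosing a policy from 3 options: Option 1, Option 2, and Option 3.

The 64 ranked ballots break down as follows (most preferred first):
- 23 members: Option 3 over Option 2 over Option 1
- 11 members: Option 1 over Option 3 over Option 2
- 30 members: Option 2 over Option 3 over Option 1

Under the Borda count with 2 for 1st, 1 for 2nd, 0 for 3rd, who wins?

Option 3

Option 1: 23×0 + 11×2 + 30×0 = 22
Option 2: 23×1 + 11×0 + 30×2 = 83
Option 3: 23×2 + 11×1 + 30×1 = 87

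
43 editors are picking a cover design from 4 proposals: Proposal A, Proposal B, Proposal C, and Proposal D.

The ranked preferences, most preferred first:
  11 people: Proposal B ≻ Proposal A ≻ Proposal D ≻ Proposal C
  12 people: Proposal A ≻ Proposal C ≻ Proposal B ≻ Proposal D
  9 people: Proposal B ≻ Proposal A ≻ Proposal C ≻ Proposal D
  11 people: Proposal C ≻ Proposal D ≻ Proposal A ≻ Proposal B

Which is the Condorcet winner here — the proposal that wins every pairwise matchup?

Proposal A vs Proposal B: 23–20
Proposal A vs Proposal C: 32–11
Proposal A vs Proposal D: 32–11
Proposal A beats every other proposal.

Proposal A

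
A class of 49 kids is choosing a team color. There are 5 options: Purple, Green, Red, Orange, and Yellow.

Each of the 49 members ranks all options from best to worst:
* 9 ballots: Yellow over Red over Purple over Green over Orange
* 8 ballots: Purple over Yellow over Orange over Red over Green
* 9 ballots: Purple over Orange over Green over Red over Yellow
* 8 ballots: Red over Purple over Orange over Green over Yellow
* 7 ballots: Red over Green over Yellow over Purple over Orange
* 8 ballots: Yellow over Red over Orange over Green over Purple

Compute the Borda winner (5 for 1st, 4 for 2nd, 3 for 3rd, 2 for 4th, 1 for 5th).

Red

Purple: 9×3 + 8×5 + 9×5 + 8×4 + 7×2 + 8×1 = 166
Green: 9×2 + 8×1 + 9×3 + 8×2 + 7×4 + 8×2 = 113
Red: 9×4 + 8×2 + 9×2 + 8×5 + 7×5 + 8×4 = 177
Orange: 9×1 + 8×3 + 9×4 + 8×3 + 7×1 + 8×3 = 124
Yellow: 9×5 + 8×4 + 9×1 + 8×1 + 7×3 + 8×5 = 155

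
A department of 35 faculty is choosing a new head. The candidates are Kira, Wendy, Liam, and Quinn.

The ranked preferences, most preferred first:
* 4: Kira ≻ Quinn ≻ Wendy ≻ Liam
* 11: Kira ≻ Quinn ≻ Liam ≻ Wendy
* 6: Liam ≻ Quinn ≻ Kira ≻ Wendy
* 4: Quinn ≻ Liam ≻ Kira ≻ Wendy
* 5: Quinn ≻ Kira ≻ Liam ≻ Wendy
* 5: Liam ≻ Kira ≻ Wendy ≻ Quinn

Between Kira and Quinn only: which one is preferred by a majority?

Kira

Kira is ranked above Quinn on 20 ballots; Quinn above Kira on 15.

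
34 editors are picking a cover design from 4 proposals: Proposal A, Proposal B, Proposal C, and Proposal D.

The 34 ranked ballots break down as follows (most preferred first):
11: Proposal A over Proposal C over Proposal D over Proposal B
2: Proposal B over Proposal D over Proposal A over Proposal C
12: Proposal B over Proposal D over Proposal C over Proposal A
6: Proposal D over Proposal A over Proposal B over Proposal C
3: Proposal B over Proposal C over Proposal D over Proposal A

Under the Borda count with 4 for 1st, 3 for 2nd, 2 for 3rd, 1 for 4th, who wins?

Proposal A: 11×4 + 2×2 + 12×1 + 6×3 + 3×1 = 81
Proposal B: 11×1 + 2×4 + 12×4 + 6×2 + 3×4 = 91
Proposal C: 11×3 + 2×1 + 12×2 + 6×1 + 3×3 = 74
Proposal D: 11×2 + 2×3 + 12×3 + 6×4 + 3×2 = 94

Proposal D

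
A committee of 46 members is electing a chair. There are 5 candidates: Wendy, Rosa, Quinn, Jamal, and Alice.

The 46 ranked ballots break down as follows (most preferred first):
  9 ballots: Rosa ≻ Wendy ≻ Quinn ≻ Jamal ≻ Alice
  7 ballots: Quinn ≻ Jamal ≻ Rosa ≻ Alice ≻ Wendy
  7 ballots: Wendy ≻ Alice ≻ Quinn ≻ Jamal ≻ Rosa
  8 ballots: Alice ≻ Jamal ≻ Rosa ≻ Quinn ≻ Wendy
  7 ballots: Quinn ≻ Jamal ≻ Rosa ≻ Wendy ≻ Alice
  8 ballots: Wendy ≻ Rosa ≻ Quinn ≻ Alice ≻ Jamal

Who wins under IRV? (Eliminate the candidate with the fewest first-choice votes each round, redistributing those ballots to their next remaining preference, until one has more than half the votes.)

Rosa

Round 1: Wendy 15, Rosa 9, Quinn 14, Jamal 0, Alice 8. Jamal eliminated.
Round 2: Wendy 15, Rosa 9, Quinn 14, Alice 8. Alice eliminated.
Round 3: Wendy 15, Rosa 17, Quinn 14. Quinn eliminated.
Round 4: Wendy 15, Rosa 31. Rosa has a majority (≥24).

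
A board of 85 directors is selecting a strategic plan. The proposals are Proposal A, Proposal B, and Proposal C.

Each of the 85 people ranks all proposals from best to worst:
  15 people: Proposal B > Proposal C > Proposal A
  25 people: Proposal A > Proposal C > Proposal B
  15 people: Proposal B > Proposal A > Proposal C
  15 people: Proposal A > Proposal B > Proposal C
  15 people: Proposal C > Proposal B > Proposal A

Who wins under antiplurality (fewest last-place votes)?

Proposal B

Last-place votes: Proposal A 30, Proposal B 25, Proposal C 30.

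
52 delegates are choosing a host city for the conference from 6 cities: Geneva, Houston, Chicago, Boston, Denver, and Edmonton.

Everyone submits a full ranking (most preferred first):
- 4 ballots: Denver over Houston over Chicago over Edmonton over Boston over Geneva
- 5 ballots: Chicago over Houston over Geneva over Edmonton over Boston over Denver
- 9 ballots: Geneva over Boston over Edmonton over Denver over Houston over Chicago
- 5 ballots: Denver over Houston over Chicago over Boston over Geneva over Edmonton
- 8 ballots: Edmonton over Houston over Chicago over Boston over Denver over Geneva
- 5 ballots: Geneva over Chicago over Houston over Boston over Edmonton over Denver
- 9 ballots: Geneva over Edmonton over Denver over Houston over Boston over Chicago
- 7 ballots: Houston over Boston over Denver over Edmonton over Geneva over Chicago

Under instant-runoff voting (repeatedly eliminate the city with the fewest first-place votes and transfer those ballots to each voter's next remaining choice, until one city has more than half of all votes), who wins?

Round 1: Geneva 23, Houston 7, Chicago 5, Boston 0, Denver 9, Edmonton 8. Boston eliminated.
Round 2: Geneva 23, Houston 7, Chicago 5, Denver 9, Edmonton 8. Chicago eliminated.
Round 3: Geneva 23, Houston 12, Denver 9, Edmonton 8. Edmonton eliminated.
Round 4: Geneva 23, Houston 20, Denver 9. Denver eliminated.
Round 5: Geneva 23, Houston 29. Houston has a majority (≥27).

Houston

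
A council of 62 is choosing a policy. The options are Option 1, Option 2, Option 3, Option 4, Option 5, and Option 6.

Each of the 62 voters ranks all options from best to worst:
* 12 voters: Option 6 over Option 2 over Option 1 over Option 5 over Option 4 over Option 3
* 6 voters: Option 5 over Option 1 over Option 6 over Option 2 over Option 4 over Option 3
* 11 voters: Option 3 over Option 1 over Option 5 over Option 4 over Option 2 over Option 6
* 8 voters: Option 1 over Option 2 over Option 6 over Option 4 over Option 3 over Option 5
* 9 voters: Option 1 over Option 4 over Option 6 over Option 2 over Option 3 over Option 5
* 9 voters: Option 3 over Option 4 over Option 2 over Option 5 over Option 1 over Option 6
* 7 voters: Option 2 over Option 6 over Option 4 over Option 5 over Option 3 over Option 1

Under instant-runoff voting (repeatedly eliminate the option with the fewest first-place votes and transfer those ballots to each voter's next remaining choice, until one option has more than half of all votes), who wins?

Round 1: Option 1 17, Option 2 7, Option 3 20, Option 4 0, Option 5 6, Option 6 12. Option 4 eliminated.
Round 2: Option 1 17, Option 2 7, Option 3 20, Option 5 6, Option 6 12. Option 5 eliminated.
Round 3: Option 1 23, Option 2 7, Option 3 20, Option 6 12. Option 2 eliminated.
Round 4: Option 1 23, Option 3 20, Option 6 19. Option 6 eliminated.
Round 5: Option 1 35, Option 3 27. Option 1 has a majority (≥32).

Option 1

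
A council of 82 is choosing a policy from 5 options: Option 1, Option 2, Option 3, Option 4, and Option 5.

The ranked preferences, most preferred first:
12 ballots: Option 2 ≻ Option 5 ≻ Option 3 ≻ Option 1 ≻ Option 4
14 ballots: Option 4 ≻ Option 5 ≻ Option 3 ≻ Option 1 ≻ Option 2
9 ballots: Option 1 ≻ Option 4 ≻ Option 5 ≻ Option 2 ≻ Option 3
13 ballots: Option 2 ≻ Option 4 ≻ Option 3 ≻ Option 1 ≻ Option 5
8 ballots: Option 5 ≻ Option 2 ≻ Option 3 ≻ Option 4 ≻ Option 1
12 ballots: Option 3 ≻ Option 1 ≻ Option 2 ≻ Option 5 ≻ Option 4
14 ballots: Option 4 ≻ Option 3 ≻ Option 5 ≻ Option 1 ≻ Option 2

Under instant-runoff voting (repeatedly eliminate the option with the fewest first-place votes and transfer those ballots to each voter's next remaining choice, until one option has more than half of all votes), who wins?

Round 1: Option 1 9, Option 2 25, Option 3 12, Option 4 28, Option 5 8. Option 5 eliminated.
Round 2: Option 1 9, Option 2 33, Option 3 12, Option 4 28. Option 1 eliminated.
Round 3: Option 2 33, Option 3 12, Option 4 37. Option 3 eliminated.
Round 4: Option 2 45, Option 4 37. Option 2 has a majority (≥42).

Option 2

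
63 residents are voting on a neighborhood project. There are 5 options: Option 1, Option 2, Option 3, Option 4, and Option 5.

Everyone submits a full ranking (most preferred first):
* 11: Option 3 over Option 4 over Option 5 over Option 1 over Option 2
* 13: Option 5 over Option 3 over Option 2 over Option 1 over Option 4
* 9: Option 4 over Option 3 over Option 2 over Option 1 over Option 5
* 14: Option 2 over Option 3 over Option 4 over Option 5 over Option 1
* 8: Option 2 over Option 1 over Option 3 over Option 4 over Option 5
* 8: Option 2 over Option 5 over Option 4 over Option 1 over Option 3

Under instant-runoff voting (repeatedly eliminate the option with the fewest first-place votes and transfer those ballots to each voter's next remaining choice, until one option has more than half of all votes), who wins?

Option 3

Round 1: Option 1 0, Option 2 30, Option 3 11, Option 4 9, Option 5 13. Option 1 eliminated.
Round 2: Option 2 30, Option 3 11, Option 4 9, Option 5 13. Option 4 eliminated.
Round 3: Option 2 30, Option 3 20, Option 5 13. Option 5 eliminated.
Round 4: Option 2 30, Option 3 33. Option 3 has a majority (≥32).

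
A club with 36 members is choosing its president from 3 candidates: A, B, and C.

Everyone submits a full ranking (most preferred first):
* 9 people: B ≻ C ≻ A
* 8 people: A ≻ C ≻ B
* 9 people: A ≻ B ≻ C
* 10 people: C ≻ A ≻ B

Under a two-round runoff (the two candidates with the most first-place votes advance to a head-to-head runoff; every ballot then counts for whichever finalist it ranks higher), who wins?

C

Round 1 first-place votes: A 17, B 9, C 10. A and C advance.
Runoff: A is ranked above C on 17 ballots, C above A on 19.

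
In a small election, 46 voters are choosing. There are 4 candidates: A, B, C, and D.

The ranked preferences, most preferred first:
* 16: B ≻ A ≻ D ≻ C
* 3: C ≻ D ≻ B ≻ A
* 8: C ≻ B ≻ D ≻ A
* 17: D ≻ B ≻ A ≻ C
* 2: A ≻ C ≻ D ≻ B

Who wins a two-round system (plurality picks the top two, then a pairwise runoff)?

B

Round 1 first-place votes: A 2, B 16, C 11, D 17. D and B advance.
Runoff: D is ranked above B on 22 ballots, B above D on 24.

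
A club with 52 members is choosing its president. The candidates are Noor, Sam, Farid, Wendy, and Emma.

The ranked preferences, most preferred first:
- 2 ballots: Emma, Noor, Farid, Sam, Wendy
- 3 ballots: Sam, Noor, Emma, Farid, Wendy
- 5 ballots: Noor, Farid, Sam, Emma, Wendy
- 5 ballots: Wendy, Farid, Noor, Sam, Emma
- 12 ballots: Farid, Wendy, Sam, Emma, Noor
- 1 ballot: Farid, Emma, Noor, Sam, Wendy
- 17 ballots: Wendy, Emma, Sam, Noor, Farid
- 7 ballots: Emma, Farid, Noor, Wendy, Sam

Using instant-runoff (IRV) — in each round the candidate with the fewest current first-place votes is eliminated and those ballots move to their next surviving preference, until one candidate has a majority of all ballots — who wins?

Round 1: Noor 5, Sam 3, Farid 13, Wendy 22, Emma 9. Sam eliminated.
Round 2: Noor 8, Farid 13, Wendy 22, Emma 9. Noor eliminated.
Round 3: Farid 18, Wendy 22, Emma 12. Emma eliminated.
Round 4: Farid 30, Wendy 22. Farid has a majority (≥27).

Farid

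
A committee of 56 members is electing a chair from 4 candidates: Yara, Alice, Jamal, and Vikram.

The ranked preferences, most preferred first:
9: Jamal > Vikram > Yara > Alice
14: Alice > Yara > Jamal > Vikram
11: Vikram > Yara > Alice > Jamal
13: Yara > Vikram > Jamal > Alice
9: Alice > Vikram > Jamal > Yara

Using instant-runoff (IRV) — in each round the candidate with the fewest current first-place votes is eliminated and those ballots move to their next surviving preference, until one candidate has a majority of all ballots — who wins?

Vikram

Round 1: Yara 13, Alice 23, Jamal 9, Vikram 11. Jamal eliminated.
Round 2: Yara 13, Alice 23, Vikram 20. Yara eliminated.
Round 3: Alice 23, Vikram 33. Vikram has a majority (≥29).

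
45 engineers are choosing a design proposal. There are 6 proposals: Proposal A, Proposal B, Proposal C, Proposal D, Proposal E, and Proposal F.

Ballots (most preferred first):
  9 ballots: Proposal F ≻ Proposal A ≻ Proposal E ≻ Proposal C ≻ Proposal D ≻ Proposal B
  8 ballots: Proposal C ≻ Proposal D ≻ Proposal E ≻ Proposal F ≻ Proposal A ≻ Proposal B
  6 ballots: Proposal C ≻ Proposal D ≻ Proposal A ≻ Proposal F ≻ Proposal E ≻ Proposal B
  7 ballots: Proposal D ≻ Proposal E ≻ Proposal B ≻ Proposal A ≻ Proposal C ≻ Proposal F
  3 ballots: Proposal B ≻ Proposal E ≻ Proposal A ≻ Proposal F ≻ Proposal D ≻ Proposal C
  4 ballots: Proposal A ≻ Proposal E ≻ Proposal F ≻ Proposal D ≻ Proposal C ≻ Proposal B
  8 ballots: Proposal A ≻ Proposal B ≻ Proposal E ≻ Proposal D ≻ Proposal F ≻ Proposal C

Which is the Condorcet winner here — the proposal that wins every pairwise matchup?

Proposal A vs Proposal B: 35–10
Proposal A vs Proposal C: 31–14
Proposal A vs Proposal D: 24–21
Proposal A vs Proposal E: 27–18
Proposal A vs Proposal F: 28–17
Proposal A beats every other proposal.

Proposal A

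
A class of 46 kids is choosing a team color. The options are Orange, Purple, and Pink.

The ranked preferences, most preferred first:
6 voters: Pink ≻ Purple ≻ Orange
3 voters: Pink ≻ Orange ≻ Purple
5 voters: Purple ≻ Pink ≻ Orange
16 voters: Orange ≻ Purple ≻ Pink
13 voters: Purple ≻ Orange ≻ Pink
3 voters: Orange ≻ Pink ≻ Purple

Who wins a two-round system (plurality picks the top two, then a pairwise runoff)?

Purple

Round 1 first-place votes: Orange 19, Purple 18, Pink 9. Orange and Purple advance.
Runoff: Orange is ranked above Purple on 22 ballots, Purple above Orange on 24.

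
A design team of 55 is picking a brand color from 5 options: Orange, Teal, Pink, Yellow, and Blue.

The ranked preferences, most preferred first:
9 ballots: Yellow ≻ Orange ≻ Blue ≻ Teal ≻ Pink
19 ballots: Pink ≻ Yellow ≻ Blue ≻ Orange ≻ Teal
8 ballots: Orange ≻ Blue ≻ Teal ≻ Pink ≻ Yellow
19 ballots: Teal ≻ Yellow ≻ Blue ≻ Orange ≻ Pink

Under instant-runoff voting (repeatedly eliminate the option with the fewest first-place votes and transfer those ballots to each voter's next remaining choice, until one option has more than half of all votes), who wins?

Teal

Round 1: Orange 8, Teal 19, Pink 19, Yellow 9, Blue 0. Blue eliminated.
Round 2: Orange 8, Teal 19, Pink 19, Yellow 9. Orange eliminated.
Round 3: Teal 27, Pink 19, Yellow 9. Yellow eliminated.
Round 4: Teal 36, Pink 19. Teal has a majority (≥28).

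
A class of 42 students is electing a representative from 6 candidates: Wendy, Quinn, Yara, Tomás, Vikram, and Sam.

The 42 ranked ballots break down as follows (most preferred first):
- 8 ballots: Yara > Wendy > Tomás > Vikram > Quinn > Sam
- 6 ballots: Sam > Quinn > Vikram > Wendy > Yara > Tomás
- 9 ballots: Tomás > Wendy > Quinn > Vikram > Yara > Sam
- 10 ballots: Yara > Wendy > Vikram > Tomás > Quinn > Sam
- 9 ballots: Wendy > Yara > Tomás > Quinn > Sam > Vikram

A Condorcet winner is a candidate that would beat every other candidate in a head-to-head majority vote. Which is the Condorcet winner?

Wendy vs Quinn: 36–6
Wendy vs Yara: 24–18
Wendy vs Tomás: 33–9
Wendy vs Vikram: 36–6
Wendy vs Sam: 36–6
Wendy beats every other candidate.

Wendy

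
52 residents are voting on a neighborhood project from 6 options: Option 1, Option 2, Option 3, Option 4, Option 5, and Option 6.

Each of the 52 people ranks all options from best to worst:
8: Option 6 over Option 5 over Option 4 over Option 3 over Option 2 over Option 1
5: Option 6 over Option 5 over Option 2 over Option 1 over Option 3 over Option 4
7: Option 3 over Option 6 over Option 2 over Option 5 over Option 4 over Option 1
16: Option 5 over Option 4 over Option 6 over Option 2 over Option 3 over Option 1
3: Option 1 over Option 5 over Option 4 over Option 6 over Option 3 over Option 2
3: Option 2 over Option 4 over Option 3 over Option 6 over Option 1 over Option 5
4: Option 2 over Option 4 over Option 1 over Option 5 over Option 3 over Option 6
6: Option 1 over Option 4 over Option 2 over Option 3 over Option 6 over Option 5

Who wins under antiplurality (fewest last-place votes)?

Last-place votes: Option 1 31, Option 2 3, Option 3 0, Option 4 5, Option 5 9, Option 6 4.

Option 3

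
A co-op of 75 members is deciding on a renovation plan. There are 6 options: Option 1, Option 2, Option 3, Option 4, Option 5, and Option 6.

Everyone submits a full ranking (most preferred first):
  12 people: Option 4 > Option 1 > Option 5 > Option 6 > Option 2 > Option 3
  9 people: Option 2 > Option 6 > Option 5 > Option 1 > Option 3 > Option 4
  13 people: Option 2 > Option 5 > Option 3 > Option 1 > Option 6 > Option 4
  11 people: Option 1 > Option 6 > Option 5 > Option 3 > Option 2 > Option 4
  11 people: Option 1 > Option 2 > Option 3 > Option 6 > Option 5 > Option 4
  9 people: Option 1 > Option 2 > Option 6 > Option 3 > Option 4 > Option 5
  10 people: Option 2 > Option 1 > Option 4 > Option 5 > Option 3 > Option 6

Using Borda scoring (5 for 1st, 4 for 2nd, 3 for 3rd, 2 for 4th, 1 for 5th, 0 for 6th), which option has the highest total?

Option 1

Option 1: 12×4 + 9×2 + 13×2 + 11×5 + 11×5 + 9×5 + 10×4 = 287
Option 2: 12×1 + 9×5 + 13×5 + 11×1 + 11×4 + 9×4 + 10×5 = 263
Option 3: 12×0 + 9×1 + 13×3 + 11×2 + 11×3 + 9×2 + 10×1 = 131
Option 4: 12×5 + 9×0 + 13×0 + 11×0 + 11×0 + 9×1 + 10×3 = 99
Option 5: 12×3 + 9×3 + 13×4 + 11×3 + 11×1 + 9×0 + 10×2 = 179
Option 6: 12×2 + 9×4 + 13×1 + 11×4 + 11×2 + 9×3 + 10×0 = 166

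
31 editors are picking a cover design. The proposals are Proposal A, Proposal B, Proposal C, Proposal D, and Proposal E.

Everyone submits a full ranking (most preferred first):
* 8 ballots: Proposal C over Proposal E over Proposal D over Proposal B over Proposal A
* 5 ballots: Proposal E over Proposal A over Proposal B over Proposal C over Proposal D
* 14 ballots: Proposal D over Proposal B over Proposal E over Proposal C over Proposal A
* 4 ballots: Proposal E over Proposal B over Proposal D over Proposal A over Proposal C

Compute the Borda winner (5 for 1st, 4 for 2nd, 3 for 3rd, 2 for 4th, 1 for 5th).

Proposal E

Proposal A: 8×1 + 5×4 + 14×1 + 4×2 = 50
Proposal B: 8×2 + 5×3 + 14×4 + 4×4 = 103
Proposal C: 8×5 + 5×2 + 14×2 + 4×1 = 82
Proposal D: 8×3 + 5×1 + 14×5 + 4×3 = 111
Proposal E: 8×4 + 5×5 + 14×3 + 4×5 = 119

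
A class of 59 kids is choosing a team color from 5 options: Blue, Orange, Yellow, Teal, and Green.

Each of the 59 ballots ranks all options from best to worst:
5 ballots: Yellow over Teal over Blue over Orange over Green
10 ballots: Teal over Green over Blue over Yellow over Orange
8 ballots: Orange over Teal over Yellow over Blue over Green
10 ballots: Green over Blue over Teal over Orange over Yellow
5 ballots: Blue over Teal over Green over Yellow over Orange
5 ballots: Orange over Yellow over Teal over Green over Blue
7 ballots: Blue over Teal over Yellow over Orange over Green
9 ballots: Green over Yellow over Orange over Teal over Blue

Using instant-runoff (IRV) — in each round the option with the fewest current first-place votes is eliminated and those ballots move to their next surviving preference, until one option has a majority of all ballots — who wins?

Round 1: Blue 12, Orange 13, Yellow 5, Teal 10, Green 19. Yellow eliminated.
Round 2: Blue 12, Orange 13, Teal 15, Green 19. Blue eliminated.
Round 3: Orange 13, Teal 27, Green 19. Orange eliminated.
Round 4: Teal 40, Green 19. Teal has a majority (≥30).

Teal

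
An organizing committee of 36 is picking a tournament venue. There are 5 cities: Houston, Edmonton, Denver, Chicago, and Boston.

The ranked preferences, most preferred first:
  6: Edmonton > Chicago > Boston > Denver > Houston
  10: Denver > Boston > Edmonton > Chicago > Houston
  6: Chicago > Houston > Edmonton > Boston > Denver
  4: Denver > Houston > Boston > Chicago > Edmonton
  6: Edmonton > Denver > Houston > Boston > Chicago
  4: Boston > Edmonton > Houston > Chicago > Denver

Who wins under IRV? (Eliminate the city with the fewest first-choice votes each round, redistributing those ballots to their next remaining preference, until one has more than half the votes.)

Edmonton

Round 1: Houston 0, Edmonton 12, Denver 14, Chicago 6, Boston 4. Houston eliminated.
Round 2: Edmonton 12, Denver 14, Chicago 6, Boston 4. Boston eliminated.
Round 3: Edmonton 16, Denver 14, Chicago 6. Chicago eliminated.
Round 4: Edmonton 22, Denver 14. Edmonton has a majority (≥19).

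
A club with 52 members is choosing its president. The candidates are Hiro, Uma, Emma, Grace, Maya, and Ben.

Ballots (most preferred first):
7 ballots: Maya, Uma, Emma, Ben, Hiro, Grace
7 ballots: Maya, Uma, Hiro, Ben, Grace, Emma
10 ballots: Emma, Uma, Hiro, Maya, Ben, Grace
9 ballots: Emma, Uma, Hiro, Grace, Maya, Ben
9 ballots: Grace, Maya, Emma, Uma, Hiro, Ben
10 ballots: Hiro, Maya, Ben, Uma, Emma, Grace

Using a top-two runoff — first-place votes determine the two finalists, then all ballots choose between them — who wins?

Round 1 first-place votes: Hiro 10, Uma 0, Emma 19, Grace 9, Maya 14, Ben 0. Emma and Maya advance.
Runoff: Emma is ranked above Maya on 19 ballots, Maya above Emma on 33.

Maya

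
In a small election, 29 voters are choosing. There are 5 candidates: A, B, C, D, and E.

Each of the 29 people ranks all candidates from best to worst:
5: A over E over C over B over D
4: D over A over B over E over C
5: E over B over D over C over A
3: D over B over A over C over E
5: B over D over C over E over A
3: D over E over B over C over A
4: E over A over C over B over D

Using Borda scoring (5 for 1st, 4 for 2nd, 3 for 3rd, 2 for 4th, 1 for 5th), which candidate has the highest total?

A: 5×5 + 4×4 + 5×1 + 3×3 + 5×1 + 3×1 + 4×4 = 79
B: 5×2 + 4×3 + 5×4 + 3×4 + 5×5 + 3×3 + 4×2 = 96
C: 5×3 + 4×1 + 5×2 + 3×2 + 5×3 + 3×2 + 4×3 = 68
D: 5×1 + 4×5 + 5×3 + 3×5 + 5×4 + 3×5 + 4×1 = 94
E: 5×4 + 4×2 + 5×5 + 3×1 + 5×2 + 3×4 + 4×5 = 98

E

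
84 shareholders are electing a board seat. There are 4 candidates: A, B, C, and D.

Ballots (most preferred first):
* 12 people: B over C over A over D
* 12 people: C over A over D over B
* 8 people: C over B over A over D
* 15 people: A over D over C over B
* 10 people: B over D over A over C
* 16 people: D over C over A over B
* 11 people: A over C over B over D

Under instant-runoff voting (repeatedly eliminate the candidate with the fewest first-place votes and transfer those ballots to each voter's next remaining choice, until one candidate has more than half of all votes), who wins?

Round 1: A 26, B 22, C 20, D 16. D eliminated.
Round 2: A 26, B 22, C 36. B eliminated.
Round 3: A 36, C 48. C has a majority (≥43).

C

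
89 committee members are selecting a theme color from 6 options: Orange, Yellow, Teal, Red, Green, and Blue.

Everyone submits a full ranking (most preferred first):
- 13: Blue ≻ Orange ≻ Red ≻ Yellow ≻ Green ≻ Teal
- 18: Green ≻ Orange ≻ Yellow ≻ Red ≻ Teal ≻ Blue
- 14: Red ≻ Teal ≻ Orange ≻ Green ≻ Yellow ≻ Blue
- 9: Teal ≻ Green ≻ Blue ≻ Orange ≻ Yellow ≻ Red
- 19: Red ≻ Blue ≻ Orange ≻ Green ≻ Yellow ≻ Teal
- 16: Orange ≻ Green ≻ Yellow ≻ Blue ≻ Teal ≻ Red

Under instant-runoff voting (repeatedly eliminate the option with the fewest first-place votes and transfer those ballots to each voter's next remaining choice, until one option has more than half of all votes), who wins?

Orange

Round 1: Orange 16, Yellow 0, Teal 9, Red 33, Green 18, Blue 13. Yellow eliminated.
Round 2: Orange 16, Teal 9, Red 33, Green 18, Blue 13. Teal eliminated.
Round 3: Orange 16, Red 33, Green 27, Blue 13. Blue eliminated.
Round 4: Orange 29, Red 33, Green 27. Green eliminated.
Round 5: Orange 56, Red 33. Orange has a majority (≥45).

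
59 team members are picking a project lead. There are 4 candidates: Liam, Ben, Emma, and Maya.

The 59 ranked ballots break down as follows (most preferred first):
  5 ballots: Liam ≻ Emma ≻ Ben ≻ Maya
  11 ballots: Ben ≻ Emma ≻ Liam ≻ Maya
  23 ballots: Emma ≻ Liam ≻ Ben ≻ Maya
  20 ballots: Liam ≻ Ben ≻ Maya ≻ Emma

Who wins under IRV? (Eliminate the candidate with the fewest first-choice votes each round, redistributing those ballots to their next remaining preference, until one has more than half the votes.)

Round 1: Liam 25, Ben 11, Emma 23, Maya 0. Maya eliminated.
Round 2: Liam 25, Ben 11, Emma 23. Ben eliminated.
Round 3: Liam 25, Emma 34. Emma has a majority (≥30).

Emma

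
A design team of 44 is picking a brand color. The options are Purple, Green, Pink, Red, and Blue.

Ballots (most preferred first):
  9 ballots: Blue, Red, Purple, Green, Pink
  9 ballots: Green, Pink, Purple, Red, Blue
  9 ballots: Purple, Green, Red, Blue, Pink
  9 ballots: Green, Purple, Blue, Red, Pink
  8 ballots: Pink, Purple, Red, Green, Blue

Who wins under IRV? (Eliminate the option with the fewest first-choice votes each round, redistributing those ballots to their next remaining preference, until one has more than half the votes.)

Round 1: Purple 9, Green 18, Pink 8, Red 0, Blue 9. Red eliminated.
Round 2: Purple 9, Green 18, Pink 8, Blue 9. Pink eliminated.
Round 3: Purple 17, Green 18, Blue 9. Blue eliminated.
Round 4: Purple 26, Green 18. Purple has a majority (≥23).

Purple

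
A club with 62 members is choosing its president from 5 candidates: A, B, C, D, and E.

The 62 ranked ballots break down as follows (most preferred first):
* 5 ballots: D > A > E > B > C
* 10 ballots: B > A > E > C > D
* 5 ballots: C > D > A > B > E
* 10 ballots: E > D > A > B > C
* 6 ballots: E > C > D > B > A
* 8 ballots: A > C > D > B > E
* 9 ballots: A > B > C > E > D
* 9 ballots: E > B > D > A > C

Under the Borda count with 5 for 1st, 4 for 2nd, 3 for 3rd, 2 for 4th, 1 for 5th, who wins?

A: 5×4 + 10×4 + 5×3 + 10×3 + 6×1 + 8×5 + 9×5 + 9×2 = 214
B: 5×2 + 10×5 + 5×2 + 10×2 + 6×2 + 8×2 + 9×4 + 9×4 = 190
C: 5×1 + 10×2 + 5×5 + 10×1 + 6×4 + 8×4 + 9×3 + 9×1 = 152
D: 5×5 + 10×1 + 5×4 + 10×4 + 6×3 + 8×3 + 9×1 + 9×3 = 173
E: 5×3 + 10×3 + 5×1 + 10×5 + 6×5 + 8×1 + 9×2 + 9×5 = 201

A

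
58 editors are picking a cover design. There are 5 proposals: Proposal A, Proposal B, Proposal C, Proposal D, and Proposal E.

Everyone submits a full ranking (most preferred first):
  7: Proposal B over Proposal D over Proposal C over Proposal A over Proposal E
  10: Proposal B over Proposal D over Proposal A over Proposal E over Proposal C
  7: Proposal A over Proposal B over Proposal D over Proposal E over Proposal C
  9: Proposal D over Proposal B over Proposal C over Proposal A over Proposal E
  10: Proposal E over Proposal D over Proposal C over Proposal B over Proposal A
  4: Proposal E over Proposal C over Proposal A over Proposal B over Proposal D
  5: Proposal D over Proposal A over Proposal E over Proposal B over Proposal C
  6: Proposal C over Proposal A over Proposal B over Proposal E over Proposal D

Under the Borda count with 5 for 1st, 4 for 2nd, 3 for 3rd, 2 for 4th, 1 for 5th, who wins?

Proposal D

Proposal A: 7×2 + 10×3 + 7×5 + 9×2 + 10×1 + 4×3 + 5×4 + 6×4 = 163
Proposal B: 7×5 + 10×5 + 7×4 + 9×4 + 10×2 + 4×2 + 5×2 + 6×3 = 205
Proposal C: 7×3 + 10×1 + 7×1 + 9×3 + 10×3 + 4×4 + 5×1 + 6×5 = 146
Proposal D: 7×4 + 10×4 + 7×3 + 9×5 + 10×4 + 4×1 + 5×5 + 6×1 = 209
Proposal E: 7×1 + 10×2 + 7×2 + 9×1 + 10×5 + 4×5 + 5×3 + 6×2 = 147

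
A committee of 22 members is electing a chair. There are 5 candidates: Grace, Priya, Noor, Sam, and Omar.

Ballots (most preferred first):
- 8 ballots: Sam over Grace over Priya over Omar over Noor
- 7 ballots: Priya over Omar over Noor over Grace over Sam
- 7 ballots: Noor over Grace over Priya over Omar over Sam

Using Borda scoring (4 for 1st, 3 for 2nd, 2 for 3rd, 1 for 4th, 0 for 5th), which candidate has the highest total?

Priya

Grace: 8×3 + 7×1 + 7×3 = 52
Priya: 8×2 + 7×4 + 7×2 = 58
Noor: 8×0 + 7×2 + 7×4 = 42
Sam: 8×4 + 7×0 + 7×0 = 32
Omar: 8×1 + 7×3 + 7×1 = 36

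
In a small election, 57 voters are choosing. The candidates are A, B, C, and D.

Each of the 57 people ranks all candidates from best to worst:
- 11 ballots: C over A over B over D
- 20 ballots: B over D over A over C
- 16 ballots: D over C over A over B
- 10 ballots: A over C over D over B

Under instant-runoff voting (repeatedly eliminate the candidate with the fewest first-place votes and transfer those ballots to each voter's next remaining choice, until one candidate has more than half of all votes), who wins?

C

Round 1: A 10, B 20, C 11, D 16. A eliminated.
Round 2: B 20, C 21, D 16. D eliminated.
Round 3: B 20, C 37. C has a majority (≥29).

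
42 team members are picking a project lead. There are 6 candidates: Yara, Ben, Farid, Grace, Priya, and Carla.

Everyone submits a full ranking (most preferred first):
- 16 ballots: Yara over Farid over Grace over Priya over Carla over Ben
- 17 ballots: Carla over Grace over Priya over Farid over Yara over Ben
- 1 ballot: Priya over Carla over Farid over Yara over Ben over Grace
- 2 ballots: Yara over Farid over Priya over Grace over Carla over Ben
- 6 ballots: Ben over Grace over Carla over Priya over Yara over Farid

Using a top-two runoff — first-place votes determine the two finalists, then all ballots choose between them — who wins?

Round 1 first-place votes: Yara 18, Ben 6, Farid 0, Grace 0, Priya 1, Carla 17. Yara and Carla advance.
Runoff: Yara is ranked above Carla on 18 ballots, Carla above Yara on 24.

Carla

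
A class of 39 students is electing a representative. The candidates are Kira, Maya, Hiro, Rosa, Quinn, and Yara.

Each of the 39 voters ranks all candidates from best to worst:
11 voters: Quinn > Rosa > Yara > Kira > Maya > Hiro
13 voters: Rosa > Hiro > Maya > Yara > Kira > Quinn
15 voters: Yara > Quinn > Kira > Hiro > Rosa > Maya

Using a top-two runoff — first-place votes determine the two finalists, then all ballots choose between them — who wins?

Rosa

Round 1 first-place votes: Kira 0, Maya 0, Hiro 0, Rosa 13, Quinn 11, Yara 15. Yara and Rosa advance.
Runoff: Yara is ranked above Rosa on 15 ballots, Rosa above Yara on 24.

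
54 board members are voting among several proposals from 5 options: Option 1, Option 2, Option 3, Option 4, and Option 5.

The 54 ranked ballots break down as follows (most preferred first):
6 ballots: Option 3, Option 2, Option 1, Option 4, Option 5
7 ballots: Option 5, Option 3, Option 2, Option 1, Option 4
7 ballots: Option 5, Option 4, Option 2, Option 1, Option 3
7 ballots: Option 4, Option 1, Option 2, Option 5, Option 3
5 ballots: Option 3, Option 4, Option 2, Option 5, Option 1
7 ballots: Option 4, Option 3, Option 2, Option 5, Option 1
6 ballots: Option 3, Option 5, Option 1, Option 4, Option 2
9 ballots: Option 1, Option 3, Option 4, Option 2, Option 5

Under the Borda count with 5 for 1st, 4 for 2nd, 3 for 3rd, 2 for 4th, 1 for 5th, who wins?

Option 1: 6×3 + 7×2 + 7×2 + 7×4 + 5×1 + 7×1 + 6×3 + 9×5 = 149
Option 2: 6×4 + 7×3 + 7×3 + 7×3 + 5×3 + 7×3 + 6×1 + 9×2 = 147
Option 3: 6×5 + 7×4 + 7×1 + 7×1 + 5×5 + 7×4 + 6×5 + 9×4 = 191
Option 4: 6×2 + 7×1 + 7×4 + 7×5 + 5×4 + 7×5 + 6×2 + 9×3 = 176
Option 5: 6×1 + 7×5 + 7×5 + 7×2 + 5×2 + 7×2 + 6×4 + 9×1 = 147

Option 3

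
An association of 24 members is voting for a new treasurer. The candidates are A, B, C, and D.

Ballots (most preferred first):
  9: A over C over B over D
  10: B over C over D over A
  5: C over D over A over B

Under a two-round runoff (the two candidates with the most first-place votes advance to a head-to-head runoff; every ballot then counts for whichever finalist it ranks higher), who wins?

A

Round 1 first-place votes: A 9, B 10, C 5, D 0. B and A advance.
Runoff: B is ranked above A on 10 ballots, A above B on 14.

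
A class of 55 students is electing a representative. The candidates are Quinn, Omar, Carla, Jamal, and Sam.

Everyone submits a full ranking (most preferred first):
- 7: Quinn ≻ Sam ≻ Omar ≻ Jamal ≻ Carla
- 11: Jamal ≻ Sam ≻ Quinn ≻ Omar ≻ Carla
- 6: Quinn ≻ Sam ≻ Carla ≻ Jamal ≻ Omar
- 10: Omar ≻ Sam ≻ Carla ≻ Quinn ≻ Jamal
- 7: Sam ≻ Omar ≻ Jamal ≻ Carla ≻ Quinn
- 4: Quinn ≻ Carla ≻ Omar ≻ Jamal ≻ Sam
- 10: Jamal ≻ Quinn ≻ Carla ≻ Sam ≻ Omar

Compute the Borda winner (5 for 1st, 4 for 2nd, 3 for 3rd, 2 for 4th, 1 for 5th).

Sam

Quinn: 7×5 + 11×3 + 6×5 + 10×2 + 7×1 + 4×5 + 10×4 = 185
Omar: 7×3 + 11×2 + 6×1 + 10×5 + 7×4 + 4×3 + 10×1 = 149
Carla: 7×1 + 11×1 + 6×3 + 10×3 + 7×2 + 4×4 + 10×3 = 126
Jamal: 7×2 + 11×5 + 6×2 + 10×1 + 7×3 + 4×2 + 10×5 = 170
Sam: 7×4 + 11×4 + 6×4 + 10×4 + 7×5 + 4×1 + 10×2 = 195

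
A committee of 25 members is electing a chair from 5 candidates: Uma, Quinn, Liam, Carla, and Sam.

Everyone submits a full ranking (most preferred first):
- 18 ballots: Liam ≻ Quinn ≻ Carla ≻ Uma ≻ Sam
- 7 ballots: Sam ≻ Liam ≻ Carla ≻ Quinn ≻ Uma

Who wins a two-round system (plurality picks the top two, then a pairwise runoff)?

Round 1 first-place votes: Uma 0, Quinn 0, Liam 18, Carla 0, Sam 7. Liam and Sam advance.
Runoff: Liam is ranked above Sam on 18 ballots, Sam above Liam on 7.

Liam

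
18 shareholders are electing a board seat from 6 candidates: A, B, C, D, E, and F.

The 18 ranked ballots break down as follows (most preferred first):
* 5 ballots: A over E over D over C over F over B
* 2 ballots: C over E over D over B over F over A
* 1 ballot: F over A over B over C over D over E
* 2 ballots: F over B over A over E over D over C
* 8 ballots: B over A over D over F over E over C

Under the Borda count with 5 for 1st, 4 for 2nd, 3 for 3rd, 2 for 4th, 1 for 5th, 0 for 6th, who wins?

A: 5×5 + 2×0 + 1×4 + 2×3 + 8×4 = 67
B: 5×0 + 2×2 + 1×3 + 2×4 + 8×5 = 55
C: 5×2 + 2×5 + 1×2 + 2×0 + 8×0 = 22
D: 5×3 + 2×3 + 1×1 + 2×1 + 8×3 = 48
E: 5×4 + 2×4 + 1×0 + 2×2 + 8×1 = 40
F: 5×1 + 2×1 + 1×5 + 2×5 + 8×2 = 38

A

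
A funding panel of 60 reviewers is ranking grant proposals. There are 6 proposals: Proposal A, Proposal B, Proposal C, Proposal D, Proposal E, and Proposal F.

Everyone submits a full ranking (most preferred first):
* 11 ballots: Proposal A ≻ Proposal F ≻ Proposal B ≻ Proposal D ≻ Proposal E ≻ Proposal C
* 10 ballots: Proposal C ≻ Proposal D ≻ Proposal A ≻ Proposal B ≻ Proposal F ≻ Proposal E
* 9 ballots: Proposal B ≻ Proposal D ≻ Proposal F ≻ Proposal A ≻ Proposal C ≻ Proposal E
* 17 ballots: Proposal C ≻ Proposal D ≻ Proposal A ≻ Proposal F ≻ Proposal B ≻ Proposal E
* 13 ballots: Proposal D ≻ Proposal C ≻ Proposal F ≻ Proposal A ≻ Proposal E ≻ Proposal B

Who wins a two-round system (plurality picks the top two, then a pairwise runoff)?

Proposal D

Round 1 first-place votes: Proposal A 11, Proposal B 9, Proposal C 27, Proposal D 13, Proposal E 0, Proposal F 0. Proposal C and Proposal D advance.
Runoff: Proposal C is ranked above Proposal D on 27 ballots, Proposal D above Proposal C on 33.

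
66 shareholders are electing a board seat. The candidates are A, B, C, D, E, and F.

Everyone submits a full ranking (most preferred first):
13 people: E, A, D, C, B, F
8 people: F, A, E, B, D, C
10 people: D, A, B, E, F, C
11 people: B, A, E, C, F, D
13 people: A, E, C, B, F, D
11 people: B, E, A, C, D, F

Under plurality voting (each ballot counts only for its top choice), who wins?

First-place votes: A 13, B 22, C 0, D 10, E 13, F 8.

B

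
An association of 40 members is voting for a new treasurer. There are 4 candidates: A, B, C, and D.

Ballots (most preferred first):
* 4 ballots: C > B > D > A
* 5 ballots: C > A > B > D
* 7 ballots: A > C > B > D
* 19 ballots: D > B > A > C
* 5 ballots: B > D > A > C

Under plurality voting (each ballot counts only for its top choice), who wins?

D

First-place votes: A 7, B 5, C 9, D 19.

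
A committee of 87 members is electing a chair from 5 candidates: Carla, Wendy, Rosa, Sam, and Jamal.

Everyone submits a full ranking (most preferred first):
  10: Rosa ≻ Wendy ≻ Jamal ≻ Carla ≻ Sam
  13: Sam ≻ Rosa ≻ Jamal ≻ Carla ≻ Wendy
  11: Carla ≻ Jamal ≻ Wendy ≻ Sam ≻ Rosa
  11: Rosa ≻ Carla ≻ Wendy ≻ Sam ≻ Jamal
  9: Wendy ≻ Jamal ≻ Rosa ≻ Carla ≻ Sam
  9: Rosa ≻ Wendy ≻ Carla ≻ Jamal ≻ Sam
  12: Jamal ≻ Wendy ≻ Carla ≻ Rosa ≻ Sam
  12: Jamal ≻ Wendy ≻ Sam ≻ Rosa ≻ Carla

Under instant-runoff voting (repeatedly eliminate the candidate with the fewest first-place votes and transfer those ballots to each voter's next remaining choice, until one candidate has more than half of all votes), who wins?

Jamal

Round 1: Carla 11, Wendy 9, Rosa 30, Sam 13, Jamal 24. Wendy eliminated.
Round 2: Carla 11, Rosa 30, Sam 13, Jamal 33. Carla eliminated.
Round 3: Rosa 30, Sam 13, Jamal 44. Jamal has a majority (≥44).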